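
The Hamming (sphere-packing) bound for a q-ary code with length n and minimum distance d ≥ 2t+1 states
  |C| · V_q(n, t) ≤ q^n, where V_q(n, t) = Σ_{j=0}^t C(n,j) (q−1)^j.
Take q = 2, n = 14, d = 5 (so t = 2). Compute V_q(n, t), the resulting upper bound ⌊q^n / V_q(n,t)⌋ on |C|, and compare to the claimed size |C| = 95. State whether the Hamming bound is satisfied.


V_q(n, t) = 106, q^n = 16384, Hamming bound = 154, |C| = 95 ≤ bound (satisfied).

Step 1: Compute V_q(n, t) = Σ_{j=0}^2 C(n, j) (q−1)^j.
  j = 0: C(14,0)·(1)^0 = 1·1 = 1.
  j = 1: C(14,1)·(1)^1 = 14·1 = 14.
  j = 2: C(14,2)·(1)^2 = 91·1 = 91.
  V_q(n, t) = 1 + 14 + 91 = 106.
Step 2: q^n = 2^14 = 16384.
Step 3: Hamming bound ⌊q^n / V_q(n,t)⌋ = ⌊16384/106⌋ = 154.
Step 4: Compare |C| = 95 to 154: satisfied.
The claimed |C| lies below the Hamming bound.


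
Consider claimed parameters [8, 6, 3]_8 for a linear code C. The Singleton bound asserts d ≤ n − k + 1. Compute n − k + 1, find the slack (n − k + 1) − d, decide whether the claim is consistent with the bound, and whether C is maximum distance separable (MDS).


Singleton RHS = n − k + 1 = 3, slack = 0, bound satisfied, MDS.

Singleton bound: d ≤ n − k + 1.
Here n = 8, k = 6, so n − k + 1 = 3.
Given d = 3, check d ≤ 3: YES.
Slack = (n − k + 1) − d = 0.
The code is MDS (slack = 0).
Description: the claimed parameters are [8, 6, 3]_8; such a code would be MDS (meets Singleton bound).


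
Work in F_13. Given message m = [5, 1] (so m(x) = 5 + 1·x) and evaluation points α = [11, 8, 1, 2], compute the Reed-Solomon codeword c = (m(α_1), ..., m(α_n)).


c = [3, 0, 6, 7]

Message polynomial: m(x) = 5 + 1·x (mod 13).
For each evaluation point α_i, compute m(α_i) mod 13:
  α_1 = 11: Horner steps 1 → 3, so m(11) = 3.
  α_2 = 8: Horner steps 1 → 0, so m(8) = 0.
  α_3 = 1: Horner steps 1 → 6, so m(1) = 6.
  α_4 = 2: Horner steps 1 → 7, so m(2) = 7.
Codeword c = [3, 0, 6, 7] ∈ F_13^4.


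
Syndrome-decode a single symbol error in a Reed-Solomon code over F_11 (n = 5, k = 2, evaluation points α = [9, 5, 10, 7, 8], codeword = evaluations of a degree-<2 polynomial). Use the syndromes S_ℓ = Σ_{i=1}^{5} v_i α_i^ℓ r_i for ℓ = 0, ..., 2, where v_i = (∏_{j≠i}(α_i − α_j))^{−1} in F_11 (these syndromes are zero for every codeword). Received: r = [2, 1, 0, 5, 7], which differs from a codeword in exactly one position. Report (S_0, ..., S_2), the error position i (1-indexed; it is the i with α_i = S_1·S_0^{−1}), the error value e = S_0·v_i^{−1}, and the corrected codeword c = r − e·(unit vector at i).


S = (5, 1, 9), error at position 1, error magnitude e = 4, c = [9, 1, 0, 5, 7].

Step 1: column multipliers v_i = (∏_{j≠i}(α_i − α_j))^{−1} mod 11.
  i = 1 (α = 9): (9−5)(9−10)(9−7)(9−8) = 4·(−1)·2·1 = −8 ≡ 3, so v_1 = 3^{−1} = 4 (mod 11).
  i = 2 (α = 5): (5−9)(5−10)(5−7)(5−8) = (−4)·(−5)·(−2)·(−3) = 120 ≡ 10, so v_2 = 10^{−1} = 10 (mod 11).
  i = 3 (α = 10): (10−9)(10−5)(10−7)(10−8) = 1·5·3·2 = 30 ≡ 8, so v_3 = 8^{−1} = 7 (mod 11).
  i = 4 (α = 7): (7−9)(7−5)(7−10)(7−8) = (−2)·2·(−3)·(−1) = −12 ≡ 10, so v_4 = 10^{−1} = 10 (mod 11).
  i = 5 (α = 8): (8−9)(8−5)(8−10)(8−7) = (−1)·3·(−2)·1 = 6 ≡ 6, so v_5 = 6^{−1} = 2 (mod 11).
  v = [4, 10, 7, 10, 2].
Step 2: syndromes of r = [2, 1, 0, 5, 7] (all sums mod 11).
  S_0 = Σ v_i r_i = 4·2 + 10·1 + 7·0 + 10·5 + 2·7 = 82 ≡ 5.
  S_1 = Σ v_i α_i r_i = 4·9·2 + 10·5·1 + 7·10·0 + 10·7·5 + 2·8·7 = 584 ≡ 1.
  α_i^2 mod 11 = [4, 3, 1, 5, 9].
  S_2 = Σ v_i α_i^2 r_i = 4·4·2 + 10·3·1 + 7·1·0 + 10·5·5 + 2·9·7 = 438 ≡ 9.
  S = (5, 1, 9) ≠ 0, so r is not a codeword (an error is present).
Step 3: locate the error. For a single error e at position i, S_ℓ = v_i·e·α_i^ℓ, so α_err = S_1/S_0.
  S_0^{−1} = 5^{−1} = 9 (mod 11), so α_err = 1·9 = 9 ≡ 9 = α_1. Error position i = 1.
  Consistency check: S_2/S_1 = 9·1 = 9 ≡ 9 = α_err ✓ (single-error assumption holds).
Step 4: error magnitude e = S_0/v_1 = S_0·∏_{j≠1}(α_1 − α_j) = 5·3 = 15 ≡ 4 (mod 11).
Step 5: correct position 1: c_1 = r_1 − e = 2 − 4 ≡ 9 (mod 11). Hence c = [9, 1, 0, 5, 7].
  Check: interpolating c through the α_i gives m(x) = 2 + 2·x (degree < 2) with m(α_i) = c_i for every i, so c is indeed a codeword.


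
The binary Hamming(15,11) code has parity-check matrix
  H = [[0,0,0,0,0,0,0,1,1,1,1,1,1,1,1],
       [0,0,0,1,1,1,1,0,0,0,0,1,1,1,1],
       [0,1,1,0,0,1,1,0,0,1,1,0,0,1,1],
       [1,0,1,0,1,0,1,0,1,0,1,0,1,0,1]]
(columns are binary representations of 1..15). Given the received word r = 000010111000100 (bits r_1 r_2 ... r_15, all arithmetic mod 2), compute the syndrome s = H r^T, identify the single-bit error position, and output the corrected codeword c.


s = (1, 1, 1, 0)^T, error position = 14, corrected codeword c = 000010111000110

Compute s = H r^T mod 2 one row at a time:
  s_1 = 1 + 1 + 0 + 0 + 0 + 1 + 0 + 0 = 3 ≡ 1 (mod 2).
  s_2 = 0 + 1 + 0 + 1 + 0 + 1 + 0 + 0 = 3 ≡ 1 (mod 2).
  s_3 = 0 + 0 + 0 + 1 + 0 + 0 + 0 + 0 = 1 ≡ 1 (mod 2).
  s_4 = 0 + 0 + 1 + 1 + 1 + 0 + 1 + 0 = 4 ≡ 0 (mod 2).
s = (1, 1, 1, 0)^T — this equals column 14 of H (binary 1110), so error is at position 14.
Correct: flip bit 14 of r = 000010111000100 to get c = 000010111000110.


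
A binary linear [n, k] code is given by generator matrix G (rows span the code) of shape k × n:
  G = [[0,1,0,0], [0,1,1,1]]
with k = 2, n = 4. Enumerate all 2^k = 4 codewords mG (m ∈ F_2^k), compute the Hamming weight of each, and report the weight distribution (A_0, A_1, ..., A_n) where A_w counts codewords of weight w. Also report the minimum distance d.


Weight distribution: A_0 = 1, A_1 = 1, A_2 = 1, A_3 = 1. Minimum distance d = 1.

Enumerate all 2^2 = 4 messages m ∈ F_2^2.
For each, compute codeword c = mG in F_2^4, then tally its weight.
  m = 00 → c = 0000, weight = 0.
  m = 10 → c = 0100, weight = 1.
  m = 01 → c = 0111, weight = 3.
  m = 11 → c = 0011, weight = 2.
Tally weights:
  weight 0: 1 codewords.
  weight 1: 1 codewords.
  weight 2: 1 codewords.
  weight 3: 1 codewords.
Minimum distance d = smallest w > 0 with A_w > 0 = 1.
Sanity: Σ A_w = 4 = 2^2 = 4 ✓.


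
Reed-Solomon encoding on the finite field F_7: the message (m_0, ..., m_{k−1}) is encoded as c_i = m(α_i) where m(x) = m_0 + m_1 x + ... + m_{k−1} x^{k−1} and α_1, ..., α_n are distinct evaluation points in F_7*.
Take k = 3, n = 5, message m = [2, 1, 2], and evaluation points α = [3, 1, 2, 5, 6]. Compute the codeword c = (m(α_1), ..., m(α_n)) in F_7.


c = [2, 5, 5, 1, 3]

Message polynomial: m(x) = 2 + 1·x + 2·x^2 (mod 7).
For each evaluation point α_i, compute m(α_i) mod 7:
  α_1 = 3: Horner steps 2 → 0 → 2, so m(3) = 2.
  α_2 = 1: Horner steps 2 → 3 → 5, so m(1) = 5.
  α_3 = 2: Horner steps 2 → 5 → 5, so m(2) = 5.
  α_4 = 5: Horner steps 2 → 4 → 1, so m(5) = 1.
  α_5 = 6: Horner steps 2 → 6 → 3, so m(6) = 3.
Codeword c = [2, 5, 5, 1, 3] ∈ F_7^5.


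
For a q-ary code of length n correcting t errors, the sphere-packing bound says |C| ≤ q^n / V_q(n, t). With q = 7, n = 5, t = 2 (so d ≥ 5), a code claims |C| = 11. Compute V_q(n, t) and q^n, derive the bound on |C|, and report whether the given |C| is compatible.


V_q(n, t) = 391, q^n = 16807, Hamming bound = 42, |C| = 11 ≤ bound (satisfied).

Step 1: Compute V_q(n, t) = Σ_{j=0}^2 C(n, j) (q−1)^j.
  j = 0: C(5,0)·(6)^0 = 1·1 = 1.
  j = 1: C(5,1)·(6)^1 = 5·6 = 30.
  j = 2: C(5,2)·(6)^2 = 10·36 = 360.
  V_q(n, t) = 1 + 30 + 360 = 391.
Step 2: q^n = 7^5 = 16807.
Step 3: Hamming bound ⌊q^n / V_q(n,t)⌋ = ⌊16807/391⌋ = 42.
Step 4: Compare |C| = 11 to 42: satisfied.
The claimed |C| lies below the Hamming bound.


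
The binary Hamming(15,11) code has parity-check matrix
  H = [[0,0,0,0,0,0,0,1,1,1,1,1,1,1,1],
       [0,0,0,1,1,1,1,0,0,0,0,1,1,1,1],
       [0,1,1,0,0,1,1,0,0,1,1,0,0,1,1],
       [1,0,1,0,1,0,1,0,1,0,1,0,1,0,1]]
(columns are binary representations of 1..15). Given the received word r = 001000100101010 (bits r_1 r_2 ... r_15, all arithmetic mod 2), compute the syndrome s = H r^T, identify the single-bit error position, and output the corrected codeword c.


s = (1, 1, 0, 0)^T, error position = 12, corrected codeword c = 001000100100010

Compute s = H r^T mod 2 one row at a time:
  s_1 = 0 + 0 + 1 + 0 + 1 + 0 + 1 + 0 = 3 ≡ 1 (mod 2).
  s_2 = 0 + 0 + 0 + 1 + 1 + 0 + 1 + 0 = 3 ≡ 1 (mod 2).
  s_3 = 0 + 1 + 0 + 1 + 1 + 0 + 1 + 0 = 4 ≡ 0 (mod 2).
  s_4 = 0 + 1 + 0 + 1 + 0 + 0 + 0 + 0 = 2 ≡ 0 (mod 2).
s = (1, 1, 0, 0)^T — this equals column 12 of H (binary 1100), so error is at position 12.
Correct: flip bit 12 of r = 001000100101010 to get c = 001000100100010.


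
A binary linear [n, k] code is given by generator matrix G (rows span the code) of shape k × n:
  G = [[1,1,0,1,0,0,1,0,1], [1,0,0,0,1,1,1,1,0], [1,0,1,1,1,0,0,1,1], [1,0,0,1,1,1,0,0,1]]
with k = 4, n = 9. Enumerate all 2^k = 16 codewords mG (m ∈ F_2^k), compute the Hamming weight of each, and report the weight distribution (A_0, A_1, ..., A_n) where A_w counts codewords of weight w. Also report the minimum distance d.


Weight distribution: A_0 = 1, A_3 = 2, A_4 = 4, A_5 = 6, A_6 = 2, A_8 = 1. Minimum distance d = 3.

Enumerate all 2^4 = 16 messages m ∈ F_2^4.
For each, compute codeword c = mG in F_2^9, then tally its weight.
  m = 0000 → c = 000000000, weight = 0.
  m = 1000 → c = 110100101, weight = 5.
  m = 0100 → c = 100011110, weight = 5.
  m = 1100 → c = 010111011, weight = 6.
  m = 0010 → c = 101110011, weight = 6.
  m = 1010 → c = 011010110, weight = 5.
  m = 0110 → c = 001101101, weight = 5.
  m = 1110 → c = 111001000, weight = 4.
  m = 0001 → c = 100111001, weight = 5.
  m = 1001 → c = 010011100, weight = 4.
  m = 0101 → c = 000100111, weight = 4.
  m = 1101 → c = 110000010, weight = 3.
  m = 0011 → c = 001001010, weight = 3.
  m = 1011 → c = 111101111, weight = 8.
  m = 0111 → c = 101010100, weight = 4.
  m = 1111 → c = 011110001, weight = 5.
Tally weights:
  weight 0: 1 codewords.
  weight 3: 2 codewords.
  weight 4: 4 codewords.
  weight 5: 6 codewords.
  weight 6: 2 codewords.
  weight 8: 1 codewords.
Minimum distance d = smallest w > 0 with A_w > 0 = 3.
Sanity: Σ A_w = 16 = 2^4 = 16 ✓.


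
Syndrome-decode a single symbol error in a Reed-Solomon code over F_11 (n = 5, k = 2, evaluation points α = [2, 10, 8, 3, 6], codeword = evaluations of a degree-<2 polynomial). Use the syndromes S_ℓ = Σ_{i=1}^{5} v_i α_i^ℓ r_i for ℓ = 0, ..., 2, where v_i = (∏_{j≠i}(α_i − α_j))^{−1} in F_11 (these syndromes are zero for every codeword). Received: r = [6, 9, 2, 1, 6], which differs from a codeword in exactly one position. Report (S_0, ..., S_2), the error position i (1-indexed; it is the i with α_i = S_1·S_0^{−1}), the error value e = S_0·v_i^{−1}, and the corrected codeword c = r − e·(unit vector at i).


S = (5, 10, 9), error at position 1, error magnitude e = 3, c = [3, 9, 2, 1, 6].

Step 1: column multipliers v_i = (∏_{j≠i}(α_i − α_j))^{−1} mod 11.
  i = 1 (α = 2): (2−10)(2−8)(2−3)(2−6) = (−8)·(−6)·(−1)·(−4) = 192 ≡ 5, so v_1 = 5^{−1} = 9 (mod 11).
  i = 2 (α = 10): (10−2)(10−8)(10−3)(10−6) = 8·2·7·4 = 448 ≡ 8, so v_2 = 8^{−1} = 7 (mod 11).
  i = 3 (α = 8): (8−2)(8−10)(8−3)(8−6) = 6·(−2)·5·2 = −120 ≡ 1, so v_3 = 1^{−1} = 1 (mod 11).
  i = 4 (α = 3): (3−2)(3−10)(3−8)(3−6) = 1·(−7)·(−5)·(−3) = −105 ≡ 5, so v_4 = 5^{−1} = 9 (mod 11).
  i = 5 (α = 6): (6−2)(6−10)(6−8)(6−3) = 4·(−4)·(−2)·3 = 96 ≡ 8, so v_5 = 8^{−1} = 7 (mod 11).
  v = [9, 7, 1, 9, 7].
Step 2: syndromes of r = [6, 9, 2, 1, 6] (all sums mod 11).
  S_0 = Σ v_i r_i = 9·6 + 7·9 + 1·2 + 9·1 + 7·6 = 170 ≡ 5.
  S_1 = Σ v_i α_i r_i = 9·2·6 + 7·10·9 + 1·8·2 + 9·3·1 + 7·6·6 = 1033 ≡ 10.
  α_i^2 mod 11 = [4, 1, 9, 9, 3].
  S_2 = Σ v_i α_i^2 r_i = 9·4·6 + 7·1·9 + 1·9·2 + 9·9·1 + 7·3·6 = 504 ≡ 9.
  S = (5, 10, 9) ≠ 0, so r is not a codeword (an error is present).
Step 3: locate the error. For a single error e at position i, S_ℓ = v_i·e·α_i^ℓ, so α_err = S_1/S_0.
  S_0^{−1} = 5^{−1} = 9 (mod 11), so α_err = 10·9 = 90 ≡ 2 = α_1. Error position i = 1.
  Consistency check: S_2/S_1 = 9·10 = 90 ≡ 2 = α_err ✓ (single-error assumption holds).
Step 4: error magnitude e = S_0/v_1 = S_0·∏_{j≠1}(α_1 − α_j) = 5·5 = 25 ≡ 3 (mod 11).
Step 5: correct position 1: c_1 = r_1 − e = 6 − 3 ≡ 3 (mod 11). Hence c = [3, 9, 2, 1, 6].
  Check: interpolating c through the α_i gives m(x) = 7 + 9·x (degree < 2) with m(α_i) = c_i for every i, so c is indeed a codeword.


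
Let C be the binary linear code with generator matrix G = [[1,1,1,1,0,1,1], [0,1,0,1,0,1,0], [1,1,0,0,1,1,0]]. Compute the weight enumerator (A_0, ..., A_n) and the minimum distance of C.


Weight distribution: A_0 = 1, A_3 = 3, A_4 = 2, A_5 = 1, A_6 = 1. Minimum distance d = 3.

Enumerate all 2^3 = 8 messages m ∈ F_2^3.
For each, compute codeword c = mG in F_2^7, then tally its weight.
  m = 000 → c = 0000000, weight = 0.
  m = 100 → c = 1111011, weight = 6.
  m = 010 → c = 0101010, weight = 3.
  m = 110 → c = 1010001, weight = 3.
  m = 001 → c = 1100110, weight = 4.
  m = 101 → c = 0011101, weight = 4.
  m = 011 → c = 1001100, weight = 3.
  m = 111 → c = 0110111, weight = 5.
Tally weights:
  weight 0: 1 codewords.
  weight 3: 3 codewords.
  weight 4: 2 codewords.
  weight 5: 1 codewords.
  weight 6: 1 codewords.
Minimum distance d = smallest w > 0 with A_w > 0 = 3.
Sanity: Σ A_w = 8 = 2^3 = 8 ✓.


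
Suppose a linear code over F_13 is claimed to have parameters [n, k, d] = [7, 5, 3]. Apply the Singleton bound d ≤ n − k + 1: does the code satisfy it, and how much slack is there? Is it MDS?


Singleton RHS = n − k + 1 = 3, slack = 0, bound satisfied, MDS.

Singleton bound: d ≤ n − k + 1.
Here n = 7, k = 5, so n − k + 1 = 3.
Given d = 3, check d ≤ 3: YES.
Slack = (n − k + 1) − d = 0.
The code is MDS (slack = 0).
Description: the claimed parameters are [7, 5, 3]_13; such a code would be MDS (meets Singleton bound).


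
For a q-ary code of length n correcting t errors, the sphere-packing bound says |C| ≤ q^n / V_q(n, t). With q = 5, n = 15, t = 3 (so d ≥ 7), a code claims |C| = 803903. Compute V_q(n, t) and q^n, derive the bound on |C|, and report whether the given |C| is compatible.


V_q(n, t) = 30861, q^n = 30517578125, Hamming bound = 988871, |C| = 803903 ≤ bound (satisfied).

Step 1: Compute V_q(n, t) = Σ_{j=0}^3 C(n, j) (q−1)^j.
  j = 0: C(15,0)·(4)^0 = 1·1 = 1.
  j = 1: C(15,1)·(4)^1 = 15·4 = 60.
  j = 2: C(15,2)·(4)^2 = 105·16 = 1680.
  j = 3: C(15,3)·(4)^3 = 455·64 = 29120.
  V_q(n, t) = 1 + 60 + 1680 + 29120 = 30861.
Step 2: q^n = 5^15 = 30517578125.
Step 3: Hamming bound ⌊q^n / V_q(n,t)⌋ = ⌊30517578125/30861⌋ = 988871.
Step 4: Compare |C| = 803903 to 988871: satisfied.
The claimed |C| lies below the Hamming bound.


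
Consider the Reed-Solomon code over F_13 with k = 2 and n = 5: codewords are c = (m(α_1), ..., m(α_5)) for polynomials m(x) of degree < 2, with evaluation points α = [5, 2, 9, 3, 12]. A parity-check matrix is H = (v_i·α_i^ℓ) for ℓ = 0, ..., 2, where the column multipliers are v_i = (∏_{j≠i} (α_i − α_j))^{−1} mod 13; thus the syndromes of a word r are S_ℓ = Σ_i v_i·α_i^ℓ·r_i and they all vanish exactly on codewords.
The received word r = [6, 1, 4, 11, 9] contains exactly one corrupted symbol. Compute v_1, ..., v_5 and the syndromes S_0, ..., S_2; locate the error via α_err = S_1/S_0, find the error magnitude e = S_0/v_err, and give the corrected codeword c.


S = (12, 10, 4), error at position 4, error magnitude e = 4, c = [6, 1, 4, 7, 9].

Step 1: column multipliers v_i = (∏_{j≠i}(α_i − α_j))^{−1} mod 13.
  i = 1 (α = 5): (5−2)(5−9)(5−3)(5−12) = 3·(−4)·2·(−7) = 168 ≡ 12, so v_1 = 12^{−1} = 12 (mod 13).
  i = 2 (α = 2): (2−5)(2−9)(2−3)(2−12) = (−3)·(−7)·(−1)·(−10) = 210 ≡ 2, so v_2 = 2^{−1} = 7 (mod 13).
  i = 3 (α = 9): (9−5)(9−2)(9−3)(9−12) = 4·7·6·(−3) = −504 ≡ 3, so v_3 = 3^{−1} = 9 (mod 13).
  i = 4 (α = 3): (3−5)(3−2)(3−9)(3−12) = (−2)·1·(−6)·(−9) = −108 ≡ 9, so v_4 = 9^{−1} = 3 (mod 13).
  i = 5 (α = 12): (12−5)(12−2)(12−9)(12−3) = 7·10·3·9 = 1890 ≡ 5, so v_5 = 5^{−1} = 8 (mod 13).
  v = [12, 7, 9, 3, 8].
Step 2: syndromes of r = [6, 1, 4, 11, 9] (all sums mod 13).
  S_0 = Σ v_i r_i = 12·6 + 7·1 + 9·4 + 3·11 + 8·9 = 220 ≡ 12.
  S_1 = Σ v_i α_i r_i = 12·5·6 + 7·2·1 + 9·9·4 + 3·3·11 + 8·12·9 = 1661 ≡ 10.
  α_i^2 mod 13 = [12, 4, 3, 9, 1].
  S_2 = Σ v_i α_i^2 r_i = 12·12·6 + 7·4·1 + 9·3·4 + 3·9·11 + 8·1·9 = 1369 ≡ 4.
  S = (12, 10, 4) ≠ 0, so r is not a codeword (an error is present).
Step 3: locate the error. For a single error e at position i, S_ℓ = v_i·e·α_i^ℓ, so α_err = S_1/S_0.
  S_0^{−1} = 12^{−1} = 12 (mod 13), so α_err = 10·12 = 120 ≡ 3 = α_4. Error position i = 4.
  Consistency check: S_2/S_1 = 4·4 = 16 ≡ 3 = α_err ✓ (single-error assumption holds).
Step 4: error magnitude e = S_0/v_4 = S_0·∏_{j≠4}(α_4 − α_j) = 12·9 = 108 ≡ 4 (mod 13).
Step 5: correct position 4: c_4 = r_4 − e = 11 − 4 ≡ 7 (mod 13). Hence c = [6, 1, 4, 7, 9].
  Check: interpolating c through the α_i gives m(x) = 2 + 6·x (degree < 2) with m(α_i) = c_i for every i, so c is indeed a codeword.


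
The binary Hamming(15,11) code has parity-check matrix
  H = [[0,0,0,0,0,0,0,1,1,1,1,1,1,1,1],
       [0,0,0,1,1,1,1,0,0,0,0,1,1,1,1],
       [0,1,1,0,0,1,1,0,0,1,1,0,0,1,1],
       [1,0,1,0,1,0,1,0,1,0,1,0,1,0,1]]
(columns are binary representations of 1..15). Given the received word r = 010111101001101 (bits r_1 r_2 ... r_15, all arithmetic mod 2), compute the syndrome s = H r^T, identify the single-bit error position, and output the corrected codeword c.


s = (0, 1, 0, 1)^T, error position = 5, corrected codeword c = 010101101001101

Compute s = H r^T mod 2 one row at a time:
  s_1 = 0 + 1 + 0 + 0 + 1 + 1 + 0 + 1 = 4 ≡ 0 (mod 2).
  s_2 = 1 + 1 + 1 + 1 + 1 + 1 + 0 + 1 = 7 ≡ 1 (mod 2).
  s_3 = 1 + 0 + 1 + 1 + 0 + 0 + 0 + 1 = 4 ≡ 0 (mod 2).
  s_4 = 0 + 0 + 1 + 1 + 1 + 0 + 1 + 1 = 5 ≡ 1 (mod 2).
s = (0, 1, 0, 1)^T — this equals column 5 of H (binary 0101), so error is at position 5.
Correct: flip bit 5 of r = 010111101001101 to get c = 010101101001101.


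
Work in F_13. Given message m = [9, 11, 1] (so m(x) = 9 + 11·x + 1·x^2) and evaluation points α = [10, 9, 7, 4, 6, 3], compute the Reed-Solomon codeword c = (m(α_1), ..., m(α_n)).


c = [11, 7, 5, 4, 7, 12]

Message polynomial: m(x) = 9 + 11·x + 1·x^2 (mod 13).
For each evaluation point α_i, compute m(α_i) mod 13:
  α_1 = 10: Horner steps 1 → 8 → 11, so m(10) = 11.
  α_2 = 9: Horner steps 1 → 7 → 7, so m(9) = 7.
  α_3 = 7: Horner steps 1 → 5 → 5, so m(7) = 5.
  α_4 = 4: Horner steps 1 → 2 → 4, so m(4) = 4.
  α_5 = 6: Horner steps 1 → 4 → 7, so m(6) = 7.
  α_6 = 3: Horner steps 1 → 1 → 12, so m(3) = 12.
Codeword c = [11, 7, 5, 4, 7, 12] ∈ F_13^6.


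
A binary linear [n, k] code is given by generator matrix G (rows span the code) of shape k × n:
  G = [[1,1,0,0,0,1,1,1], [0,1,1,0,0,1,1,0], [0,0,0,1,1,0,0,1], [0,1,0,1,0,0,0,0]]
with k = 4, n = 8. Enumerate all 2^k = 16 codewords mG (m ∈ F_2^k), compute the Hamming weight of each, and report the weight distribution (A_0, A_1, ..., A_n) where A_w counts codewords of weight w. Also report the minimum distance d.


Weight distribution: A_0 = 1, A_2 = 1, A_3 = 3, A_4 = 5, A_5 = 4, A_6 = 1, A_7 = 1. Minimum distance d = 2.

Enumerate all 2^4 = 16 messages m ∈ F_2^4.
For each, compute codeword c = mG in F_2^8, then tally its weight.
  m = 0000 → c = 00000000, weight = 0.
  m = 1000 → c = 11000111, weight = 5.
  m = 0100 → c = 01100110, weight = 4.
  m = 1100 → c = 10100001, weight = 3.
  m = 0010 → c = 00011001, weight = 3.
  m = 1010 → c = 11011110, weight = 6.
  m = 0110 → c = 01111111, weight = 7.
  m = 1110 → c = 10111000, weight = 4.
  m = 0001 → c = 01010000, weight = 2.
  m = 1001 → c = 10010111, weight = 5.
  m = 0101 → c = 00110110, weight = 4.
  m = 1101 → c = 11110001, weight = 5.
  m = 0011 → c = 01001001, weight = 3.
  m = 1011 → c = 10001110, weight = 4.
  m = 0111 → c = 00101111, weight = 5.
  m = 1111 → c = 11101000, weight = 4.
Tally weights:
  weight 0: 1 codewords.
  weight 2: 1 codewords.
  weight 3: 3 codewords.
  weight 4: 5 codewords.
  weight 5: 4 codewords.
  weight 6: 1 codewords.
  weight 7: 1 codewords.
Minimum distance d = smallest w > 0 with A_w > 0 = 2.
Sanity: Σ A_w = 16 = 2^4 = 16 ✓.


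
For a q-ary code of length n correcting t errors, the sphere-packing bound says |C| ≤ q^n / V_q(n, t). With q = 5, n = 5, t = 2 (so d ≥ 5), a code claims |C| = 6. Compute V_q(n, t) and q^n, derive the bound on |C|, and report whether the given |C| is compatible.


V_q(n, t) = 181, q^n = 3125, Hamming bound = 17, |C| = 6 ≤ bound (satisfied).

Step 1: Compute V_q(n, t) = Σ_{j=0}^2 C(n, j) (q−1)^j.
  j = 0: C(5,0)·(4)^0 = 1·1 = 1.
  j = 1: C(5,1)·(4)^1 = 5·4 = 20.
  j = 2: C(5,2)·(4)^2 = 10·16 = 160.
  V_q(n, t) = 1 + 20 + 160 = 181.
Step 2: q^n = 5^5 = 3125.
Step 3: Hamming bound ⌊q^n / V_q(n,t)⌋ = ⌊3125/181⌋ = 17.
Step 4: Compare |C| = 6 to 17: satisfied.
The claimed |C| lies below the Hamming bound.


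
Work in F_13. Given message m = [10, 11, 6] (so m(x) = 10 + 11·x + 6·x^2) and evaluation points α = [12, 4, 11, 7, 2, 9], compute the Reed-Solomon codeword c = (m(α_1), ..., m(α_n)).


c = [5, 7, 12, 4, 4, 10]

Message polynomial: m(x) = 10 + 11·x + 6·x^2 (mod 13).
For each evaluation point α_i, compute m(α_i) mod 13:
  α_1 = 12: Horner steps 6 → 5 → 5, so m(12) = 5.
  α_2 = 4: Horner steps 6 → 9 → 7, so m(4) = 7.
  α_3 = 11: Horner steps 6 → 12 → 12, so m(11) = 12.
  α_4 = 7: Horner steps 6 → 1 → 4, so m(7) = 4.
  α_5 = 2: Horner steps 6 → 10 → 4, so m(2) = 4.
  α_6 = 9: Horner steps 6 → 0 → 10, so m(9) = 10.
Codeword c = [5, 7, 12, 4, 4, 10] ∈ F_13^6.


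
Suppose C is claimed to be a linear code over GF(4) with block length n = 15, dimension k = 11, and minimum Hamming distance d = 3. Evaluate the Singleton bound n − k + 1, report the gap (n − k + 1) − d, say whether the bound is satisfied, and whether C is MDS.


Singleton RHS = n − k + 1 = 5, slack = 2, bound satisfied, not MDS.

Singleton bound: d ≤ n − k + 1.
Here n = 15, k = 11, so n − k + 1 = 5.
Given d = 3, check d ≤ 5: YES.
Slack = (n − k + 1) − d = 2.
The code is NOT MDS (slack = 2 > 0).
Description: the claimed parameters are [15, 11, 3]_4; such a code would be non-MDS.


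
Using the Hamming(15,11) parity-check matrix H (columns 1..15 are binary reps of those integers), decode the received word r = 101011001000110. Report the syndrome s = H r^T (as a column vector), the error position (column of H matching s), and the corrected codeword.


s = (1, 0, 1, 1)^T, error position = 11, corrected codeword c = 101011001010110

Compute s = H r^T mod 2 one row at a time:
  s_1 = 0 + 1 + 0 + 0 + 0 + 1 + 1 + 0 = 3 ≡ 1 (mod 2).
  s_2 = 0 + 1 + 1 + 0 + 0 + 1 + 1 + 0 = 4 ≡ 0 (mod 2).
  s_3 = 0 + 1 + 1 + 0 + 0 + 0 + 1 + 0 = 3 ≡ 1 (mod 2).
  s_4 = 1 + 1 + 1 + 0 + 1 + 0 + 1 + 0 = 5 ≡ 1 (mod 2).
s = (1, 0, 1, 1)^T — this equals column 11 of H (binary 1011), so error is at position 11.
Correct: flip bit 11 of r = 101011001000110 to get c = 101011001010110.


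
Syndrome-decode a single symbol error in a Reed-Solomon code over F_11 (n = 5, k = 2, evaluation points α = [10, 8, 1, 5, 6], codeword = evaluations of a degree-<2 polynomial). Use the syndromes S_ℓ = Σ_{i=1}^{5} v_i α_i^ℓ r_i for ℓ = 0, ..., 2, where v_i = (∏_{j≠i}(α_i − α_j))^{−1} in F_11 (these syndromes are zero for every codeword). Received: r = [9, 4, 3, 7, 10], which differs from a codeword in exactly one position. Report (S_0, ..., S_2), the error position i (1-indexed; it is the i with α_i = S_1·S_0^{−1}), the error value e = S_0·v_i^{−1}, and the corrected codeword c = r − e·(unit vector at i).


S = (10, 6, 8), error at position 4, error magnitude e = 5, c = [9, 4, 3, 2, 10].

Step 1: column multipliers v_i = (∏_{j≠i}(α_i − α_j))^{−1} mod 11.
  i = 1 (α = 10): (10−8)(10−1)(10−5)(10−6) = 2·9·5·4 = 360 ≡ 8, so v_1 = 8^{−1} = 7 (mod 11).
  i = 2 (α = 8): (8−10)(8−1)(8−5)(8−6) = (−2)·7·3·2 = −84 ≡ 4, so v_2 = 4^{−1} = 3 (mod 11).
  i = 3 (α = 1): (1−10)(1−8)(1−5)(1−6) = (−9)·(−7)·(−4)·(−5) = 1260 ≡ 6, so v_3 = 6^{−1} = 2 (mod 11).
  i = 4 (α = 5): (5−10)(5−8)(5−1)(5−6) = (−5)·(−3)·4·(−1) = −60 ≡ 6, so v_4 = 6^{−1} = 2 (mod 11).
  i = 5 (α = 6): (6−10)(6−8)(6−1)(6−5) = (−4)·(−2)·5·1 = 40 ≡ 7, so v_5 = 7^{−1} = 8 (mod 11).
  v = [7, 3, 2, 2, 8].
Step 2: syndromes of r = [9, 4, 3, 7, 10] (all sums mod 11).
  S_0 = Σ v_i r_i = 7·9 + 3·4 + 2·3 + 2·7 + 8·10 = 175 ≡ 10.
  S_1 = Σ v_i α_i r_i = 7·10·9 + 3·8·4 + 2·1·3 + 2·5·7 + 8·6·10 = 1282 ≡ 6.
  α_i^2 mod 11 = [1, 9, 1, 3, 3].
  S_2 = Σ v_i α_i^2 r_i = 7·1·9 + 3·9·4 + 2·1·3 + 2·3·7 + 8·3·10 = 459 ≡ 8.
  S = (10, 6, 8) ≠ 0, so r is not a codeword (an error is present).
Step 3: locate the error. For a single error e at position i, S_ℓ = v_i·e·α_i^ℓ, so α_err = S_1/S_0.
  S_0^{−1} = 10^{−1} = 10 (mod 11), so α_err = 6·10 = 60 ≡ 5 = α_4. Error position i = 4.
  Consistency check: S_2/S_1 = 8·2 = 16 ≡ 5 = α_err ✓ (single-error assumption holds).
Step 4: error magnitude e = S_0/v_4 = S_0·∏_{j≠4}(α_4 − α_j) = 10·6 = 60 ≡ 5 (mod 11).
Step 5: correct position 4: c_4 = r_4 − e = 7 − 5 ≡ 2 (mod 11). Hence c = [9, 4, 3, 2, 10].
  Check: interpolating c through the α_i gives m(x) = 6 + 8·x (degree < 2) with m(α_i) = c_i for every i, so c is indeed a codeword.


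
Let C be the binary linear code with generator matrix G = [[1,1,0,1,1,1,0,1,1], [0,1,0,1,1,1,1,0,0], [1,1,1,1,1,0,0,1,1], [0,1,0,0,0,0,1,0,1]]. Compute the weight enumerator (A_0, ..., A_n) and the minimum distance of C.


Weight distribution: A_0 = 1, A_2 = 1, A_3 = 2, A_4 = 3, A_5 = 4, A_6 = 3, A_7 = 2. Minimum distance d = 2.

Enumerate all 2^4 = 16 messages m ∈ F_2^4.
For each, compute codeword c = mG in F_2^9, then tally its weight.
  m = 0000 → c = 000000000, weight = 0.
  m = 1000 → c = 110111011, weight = 7.
  m = 0100 → c = 010111100, weight = 5.
  m = 1100 → c = 100000111, weight = 4.
  m = 0010 → c = 111110011, weight = 7.
  m = 1010 → c = 001001000, weight = 2.
  m = 0110 → c = 101001111, weight = 6.
  m = 1110 → c = 011110100, weight = 5.
  m = 0001 → c = 010000101, weight = 3.
  m = 1001 → c = 100111110, weight = 6.
  m = 0101 → c = 000111001, weight = 4.
  m = 1101 → c = 110000010, weight = 3.
  m = 0011 → c = 101110110, weight = 6.
  m = 1011 → c = 011001101, weight = 5.
  m = 0111 → c = 111001010, weight = 5.
  m = 1111 → c = 001110001, weight = 4.
Tally weights:
  weight 0: 1 codewords.
  weight 2: 1 codewords.
  weight 3: 2 codewords.
  weight 4: 3 codewords.
  weight 5: 4 codewords.
  weight 6: 3 codewords.
  weight 7: 2 codewords.
Minimum distance d = smallest w > 0 with A_w > 0 = 2.
Sanity: Σ A_w = 16 = 2^4 = 16 ✓.


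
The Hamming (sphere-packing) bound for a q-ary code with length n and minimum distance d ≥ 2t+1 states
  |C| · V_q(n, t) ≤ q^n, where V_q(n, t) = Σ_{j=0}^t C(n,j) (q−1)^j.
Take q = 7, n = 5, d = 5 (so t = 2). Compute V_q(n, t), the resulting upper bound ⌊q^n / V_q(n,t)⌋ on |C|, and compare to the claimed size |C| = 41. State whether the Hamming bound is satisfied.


V_q(n, t) = 391, q^n = 16807, Hamming bound = 42, |C| = 41 ≤ bound (satisfied).

Step 1: Compute V_q(n, t) = Σ_{j=0}^2 C(n, j) (q−1)^j.
  j = 0: C(5,0)·(6)^0 = 1·1 = 1.
  j = 1: C(5,1)·(6)^1 = 5·6 = 30.
  j = 2: C(5,2)·(6)^2 = 10·36 = 360.
  V_q(n, t) = 1 + 30 + 360 = 391.
Step 2: q^n = 7^5 = 16807.
Step 3: Hamming bound ⌊q^n / V_q(n,t)⌋ = ⌊16807/391⌋ = 42.
Step 4: Compare |C| = 41 to 42: satisfied.
The claimed |C| lies below the Hamming bound.


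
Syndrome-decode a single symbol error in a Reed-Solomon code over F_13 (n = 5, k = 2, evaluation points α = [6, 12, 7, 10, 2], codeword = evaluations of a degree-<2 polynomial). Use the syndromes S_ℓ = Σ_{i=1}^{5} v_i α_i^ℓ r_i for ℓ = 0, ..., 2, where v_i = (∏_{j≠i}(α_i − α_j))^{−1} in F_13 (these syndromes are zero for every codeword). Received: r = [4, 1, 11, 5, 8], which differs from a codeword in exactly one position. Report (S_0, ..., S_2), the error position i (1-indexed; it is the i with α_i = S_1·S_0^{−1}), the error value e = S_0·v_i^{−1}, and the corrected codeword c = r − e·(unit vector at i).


S = (7, 3, 5), error at position 1, error magnitude e = 4, c = [0, 1, 11, 5, 8].

Step 1: column multipliers v_i = (∏_{j≠i}(α_i − α_j))^{−1} mod 13.
  i = 1 (α = 6): (6−12)(6−7)(6−10)(6−2) = (−6)·(−1)·(−4)·4 = −96 ≡ 8, so v_1 = 8^{−1} = 5 (mod 13).
  i = 2 (α = 12): (12−6)(12−7)(12−10)(12−2) = 6·5·2·10 = 600 ≡ 2, so v_2 = 2^{−1} = 7 (mod 13).
  i = 3 (α = 7): (7−6)(7−12)(7−10)(7−2) = 1·(−5)·(−3)·5 = 75 ≡ 10, so v_3 = 10^{−1} = 4 (mod 13).
  i = 4 (α = 10): (10−6)(10−12)(10−7)(10−2) = 4·(−2)·3·8 = −192 ≡ 3, so v_4 = 3^{−1} = 9 (mod 13).
  i = 5 (α = 2): (2−6)(2−12)(2−7)(2−10) = (−4)·(−10)·(−5)·(−8) = 1600 ≡ 1, so v_5 = 1^{−1} = 1 (mod 13).
  v = [5, 7, 4, 9, 1].
Step 2: syndromes of r = [4, 1, 11, 5, 8] (all sums mod 13).
  S_0 = Σ v_i r_i = 5·4 + 7·1 + 4·11 + 9·5 + 1·8 = 124 ≡ 7.
  S_1 = Σ v_i α_i r_i = 5·6·4 + 7·12·1 + 4·7·11 + 9·10·5 + 1·2·8 = 978 ≡ 3.
  α_i^2 mod 13 = [10, 1, 10, 9, 4].
  S_2 = Σ v_i α_i^2 r_i = 5·10·4 + 7·1·1 + 4·10·11 + 9·9·5 + 1·4·8 = 1084 ≡ 5.
  S = (7, 3, 5) ≠ 0, so r is not a codeword (an error is present).
Step 3: locate the error. For a single error e at position i, S_ℓ = v_i·e·α_i^ℓ, so α_err = S_1/S_0.
  S_0^{−1} = 7^{−1} = 2 (mod 13), so α_err = 3·2 = 6 ≡ 6 = α_1. Error position i = 1.
  Consistency check: S_2/S_1 = 5·9 = 45 ≡ 6 = α_err ✓ (single-error assumption holds).
Step 4: error magnitude e = S_0/v_1 = S_0·∏_{j≠1}(α_1 − α_j) = 7·8 = 56 ≡ 4 (mod 13).
Step 5: correct position 1: c_1 = r_1 − e = 4 − 4 ≡ 0 (mod 13). Hence c = [0, 1, 11, 5, 8].
  Check: interpolating c through the α_i gives m(x) = 12 + 11·x (degree < 2) with m(α_i) = c_i for every i, so c is indeed a codeword.


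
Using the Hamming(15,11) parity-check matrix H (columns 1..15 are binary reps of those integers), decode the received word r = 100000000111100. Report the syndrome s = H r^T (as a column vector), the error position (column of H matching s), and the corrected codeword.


s = (0, 0, 0, 1)^T, error position = 1, corrected codeword c = 000000000111100

Compute s = H r^T mod 2 one row at a time:
  s_1 = 0 + 0 + 1 + 1 + 1 + 1 + 0 + 0 = 4 ≡ 0 (mod 2).
  s_2 = 0 + 0 + 0 + 0 + 1 + 1 + 0 + 0 = 2 ≡ 0 (mod 2).
  s_3 = 0 + 0 + 0 + 0 + 1 + 1 + 0 + 0 = 2 ≡ 0 (mod 2).
  s_4 = 1 + 0 + 0 + 0 + 0 + 1 + 1 + 0 = 3 ≡ 1 (mod 2).
s = (0, 0, 0, 1)^T — this equals column 1 of H (binary 0001), so error is at position 1.
Correct: flip bit 1 of r = 100000000111100 to get c = 000000000111100.


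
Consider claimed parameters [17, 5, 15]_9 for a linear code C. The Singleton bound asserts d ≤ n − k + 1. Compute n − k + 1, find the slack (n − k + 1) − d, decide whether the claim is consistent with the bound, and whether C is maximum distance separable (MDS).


Singleton RHS = n − k + 1 = 13, slack = -2, bound violated (no such code; not MDS).

Singleton bound: d ≤ n − k + 1.
Here n = 17, k = 5, so n − k + 1 = 13.
Given d = 15, check d ≤ 13: NO.
Slack = (n − k + 1) − d = -2.
The slack is negative: d = 15 exceeds n − k + 1 = 13 by 2, so the Singleton bound is violated and no linear [17, 5, 15]_9 code can exist. In particular it is not MDS (MDS requires d = n − k + 1 exactly).
Description: the claimed parameters are [17, 5, 15]_9; such a code would be impossible (violates the Singleton bound).


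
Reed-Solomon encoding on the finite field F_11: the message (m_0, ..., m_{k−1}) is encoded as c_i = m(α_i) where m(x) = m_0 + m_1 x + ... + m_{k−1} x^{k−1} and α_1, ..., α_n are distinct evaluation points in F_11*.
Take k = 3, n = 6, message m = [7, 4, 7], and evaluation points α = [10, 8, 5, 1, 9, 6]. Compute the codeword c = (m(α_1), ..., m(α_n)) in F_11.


c = [10, 3, 4, 7, 5, 8]

Message polynomial: m(x) = 7 + 4·x + 7·x^2 (mod 11).
For each evaluation point α_i, compute m(α_i) mod 11:
  α_1 = 10: Horner steps 7 → 8 → 10, so m(10) = 10.
  α_2 = 8: Horner steps 7 → 5 → 3, so m(8) = 3.
  α_3 = 5: Horner steps 7 → 6 → 4, so m(5) = 4.
  α_4 = 1: Horner steps 7 → 0 → 7, so m(1) = 7.
  α_5 = 9: Horner steps 7 → 1 → 5, so m(9) = 5.
  α_6 = 6: Horner steps 7 → 2 → 8, so m(6) = 8.
Codeword c = [10, 3, 4, 7, 5, 8] ∈ F_11^6.


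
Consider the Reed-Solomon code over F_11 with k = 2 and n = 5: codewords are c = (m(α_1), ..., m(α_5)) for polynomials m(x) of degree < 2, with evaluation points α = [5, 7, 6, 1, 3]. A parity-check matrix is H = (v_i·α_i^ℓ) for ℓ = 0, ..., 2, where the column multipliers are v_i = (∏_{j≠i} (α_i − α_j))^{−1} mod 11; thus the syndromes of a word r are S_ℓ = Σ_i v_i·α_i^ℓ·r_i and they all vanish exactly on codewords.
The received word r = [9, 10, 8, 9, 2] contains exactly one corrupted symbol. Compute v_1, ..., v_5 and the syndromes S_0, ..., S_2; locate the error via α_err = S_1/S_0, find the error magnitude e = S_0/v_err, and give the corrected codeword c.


S = (5, 3, 4), error at position 1, error magnitude e = 3, c = [6, 10, 8, 9, 2].

Step 1: column multipliers v_i = (∏_{j≠i}(α_i − α_j))^{−1} mod 11.
  i = 1 (α = 5): (5−7)(5−6)(5−1)(5−3) = (−2)·(−1)·4·2 = 16 ≡ 5, so v_1 = 5^{−1} = 9 (mod 11).
  i = 2 (α = 7): (7−5)(7−6)(7−1)(7−3) = 2·1·6·4 = 48 ≡ 4, so v_2 = 4^{−1} = 3 (mod 11).
  i = 3 (α = 6): (6−5)(6−7)(6−1)(6−3) = 1·(−1)·5·3 = −15 ≡ 7, so v_3 = 7^{−1} = 8 (mod 11).
  i = 4 (α = 1): (1−5)(1−7)(1−6)(1−3) = (−4)·(−6)·(−5)·(−2) = 240 ≡ 9, so v_4 = 9^{−1} = 5 (mod 11).
  i = 5 (α = 3): (3−5)(3−7)(3−6)(3−1) = (−2)·(−4)·(−3)·2 = −48 ≡ 7, so v_5 = 7^{−1} = 8 (mod 11).
  v = [9, 3, 8, 5, 8].
Step 2: syndromes of r = [9, 10, 8, 9, 2] (all sums mod 11).
  S_0 = Σ v_i r_i = 9·9 + 3·10 + 8·8 + 5·9 + 8·2 = 236 ≡ 5.
  S_1 = Σ v_i α_i r_i = 9·5·9 + 3·7·10 + 8·6·8 + 5·1·9 + 8·3·2 = 1092 ≡ 3.
  α_i^2 mod 11 = [3, 5, 3, 1, 9].
  S_2 = Σ v_i α_i^2 r_i = 9·3·9 + 3·5·10 + 8·3·8 + 5·1·9 + 8·9·2 = 774 ≡ 4.
  S = (5, 3, 4) ≠ 0, so r is not a codeword (an error is present).
Step 3: locate the error. For a single error e at position i, S_ℓ = v_i·e·α_i^ℓ, so α_err = S_1/S_0.
  S_0^{−1} = 5^{−1} = 9 (mod 11), so α_err = 3·9 = 27 ≡ 5 = α_1. Error position i = 1.
  Consistency check: S_2/S_1 = 4·4 = 16 ≡ 5 = α_err ✓ (single-error assumption holds).
Step 4: error magnitude e = S_0/v_1 = S_0·∏_{j≠1}(α_1 − α_j) = 5·5 = 25 ≡ 3 (mod 11).
Step 5: correct position 1: c_1 = r_1 − e = 9 − 3 ≡ 6 (mod 11). Hence c = [6, 10, 8, 9, 2].
  Check: interpolating c through the α_i gives m(x) = 7 + 2·x (degree < 2) with m(α_i) = c_i for every i, so c is indeed a codeword.


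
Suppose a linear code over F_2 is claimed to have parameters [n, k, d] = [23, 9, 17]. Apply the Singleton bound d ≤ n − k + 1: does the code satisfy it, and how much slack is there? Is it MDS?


Singleton RHS = n − k + 1 = 15, slack = -2, bound violated (no such code; not MDS).

Singleton bound: d ≤ n − k + 1.
Here n = 23, k = 9, so n − k + 1 = 15.
Given d = 17, check d ≤ 15: NO.
Slack = (n − k + 1) − d = -2.
The slack is negative: d = 17 exceeds n − k + 1 = 15 by 2, so the Singleton bound is violated and no linear [23, 9, 17]_2 code can exist. In particular it is not MDS (MDS requires d = n − k + 1 exactly).
Description: the claimed parameters are [23, 9, 17]_2; such a code would be impossible (violates the Singleton bound).


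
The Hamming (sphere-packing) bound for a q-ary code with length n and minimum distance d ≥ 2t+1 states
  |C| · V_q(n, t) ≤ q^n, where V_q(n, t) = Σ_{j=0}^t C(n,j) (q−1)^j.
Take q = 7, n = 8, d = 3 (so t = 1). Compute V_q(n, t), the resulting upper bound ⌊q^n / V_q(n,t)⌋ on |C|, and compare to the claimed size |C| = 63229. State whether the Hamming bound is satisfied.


V_q(n, t) = 49, q^n = 5764801, Hamming bound = 117649, |C| = 63229 ≤ bound (satisfied).

Step 1: Compute V_q(n, t) = Σ_{j=0}^1 C(n, j) (q−1)^j.
  j = 0: C(8,0)·(6)^0 = 1·1 = 1.
  j = 1: C(8,1)·(6)^1 = 8·6 = 48.
  V_q(n, t) = 1 + 48 = 49.
Step 2: q^n = 7^8 = 5764801.
Step 3: Hamming bound ⌊q^n / V_q(n,t)⌋ = ⌊5764801/49⌋ = 117649.
Step 4: Compare |C| = 63229 to 117649: satisfied.
The claimed |C| lies below the Hamming bound.


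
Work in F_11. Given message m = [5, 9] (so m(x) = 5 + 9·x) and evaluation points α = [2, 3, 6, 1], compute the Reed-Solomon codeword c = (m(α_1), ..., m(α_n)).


c = [1, 10, 4, 3]

Message polynomial: m(x) = 5 + 9·x (mod 11).
For each evaluation point α_i, compute m(α_i) mod 11:
  α_1 = 2: Horner steps 9 → 1, so m(2) = 1.
  α_2 = 3: Horner steps 9 → 10, so m(3) = 10.
  α_3 = 6: Horner steps 9 → 4, so m(6) = 4.
  α_4 = 1: Horner steps 9 → 3, so m(1) = 3.
Codeword c = [1, 10, 4, 3] ∈ F_11^4.


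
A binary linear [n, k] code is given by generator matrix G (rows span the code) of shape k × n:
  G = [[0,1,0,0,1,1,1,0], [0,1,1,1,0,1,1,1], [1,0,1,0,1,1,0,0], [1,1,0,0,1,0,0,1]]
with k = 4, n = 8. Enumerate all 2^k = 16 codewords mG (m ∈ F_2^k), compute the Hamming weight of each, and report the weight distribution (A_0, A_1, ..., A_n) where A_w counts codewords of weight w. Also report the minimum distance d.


Weight distribution: A_0 = 1, A_2 = 1, A_4 = 11, A_6 = 3. Minimum distance d = 2.

Enumerate all 2^4 = 16 messages m ∈ F_2^4.
For each, compute codeword c = mG in F_2^8, then tally its weight.
  m = 0000 → c = 00000000, weight = 0.
  m = 1000 → c = 01001110, weight = 4.
  m = 0100 → c = 01110111, weight = 6.
  m = 1100 → c = 00111001, weight = 4.
  m = 0010 → c = 10101100, weight = 4.
  m = 1010 → c = 11100010, weight = 4.
  m = 0110 → c = 11011011, weight = 6.
  m = 1110 → c = 10010101, weight = 4.
  m = 0001 → c = 11001001, weight = 4.
  m = 1001 → c = 10000111, weight = 4.
  m = 0101 → c = 10111110, weight = 6.
  m = 1101 → c = 11110000, weight = 4.
  m = 0011 → c = 01100101, weight = 4.
  m = 1011 → c = 00101011, weight = 4.
  m = 0111 → c = 00010010, weight = 2.
  m = 1111 → c = 01011100, weight = 4.
Tally weights:
  weight 0: 1 codewords.
  weight 2: 1 codewords.
  weight 4: 11 codewords.
  weight 6: 3 codewords.
Minimum distance d = smallest w > 0 with A_w > 0 = 2.
Sanity: Σ A_w = 16 = 2^4 = 16 ✓.


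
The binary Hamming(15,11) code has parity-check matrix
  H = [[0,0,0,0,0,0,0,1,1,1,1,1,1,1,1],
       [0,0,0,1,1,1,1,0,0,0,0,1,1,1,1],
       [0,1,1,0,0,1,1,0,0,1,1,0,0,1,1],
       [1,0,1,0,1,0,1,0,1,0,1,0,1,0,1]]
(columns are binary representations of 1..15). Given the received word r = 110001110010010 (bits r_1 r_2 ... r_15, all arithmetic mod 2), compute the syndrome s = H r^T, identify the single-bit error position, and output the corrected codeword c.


s = (1, 1, 1, 1)^T, error position = 15, corrected codeword c = 110001110010011

Compute s = H r^T mod 2 one row at a time:
  s_1 = 1 + 0 + 0 + 1 + 0 + 0 + 1 + 0 = 3 ≡ 1 (mod 2).
  s_2 = 0 + 0 + 1 + 1 + 0 + 0 + 1 + 0 = 3 ≡ 1 (mod 2).
  s_3 = 1 + 0 + 1 + 1 + 0 + 1 + 1 + 0 = 5 ≡ 1 (mod 2).
  s_4 = 1 + 0 + 0 + 1 + 0 + 1 + 0 + 0 = 3 ≡ 1 (mod 2).
s = (1, 1, 1, 1)^T — this equals column 15 of H (binary 1111), so error is at position 15.
Correct: flip bit 15 of r = 110001110010010 to get c = 110001110010011.
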